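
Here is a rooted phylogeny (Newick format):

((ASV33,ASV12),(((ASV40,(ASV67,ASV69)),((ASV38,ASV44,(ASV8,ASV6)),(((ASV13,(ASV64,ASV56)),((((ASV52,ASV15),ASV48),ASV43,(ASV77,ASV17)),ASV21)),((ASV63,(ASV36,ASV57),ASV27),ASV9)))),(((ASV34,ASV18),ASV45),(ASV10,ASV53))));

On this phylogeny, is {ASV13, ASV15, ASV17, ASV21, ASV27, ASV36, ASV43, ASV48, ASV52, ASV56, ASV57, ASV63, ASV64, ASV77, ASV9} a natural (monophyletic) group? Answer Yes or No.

Yes

The most recent common ancestor of these taxa subtends (((ASV13,(ASV64,ASV56)),((((ASV52,ASV15),ASV48),ASV43,(ASV77,ASV17)),ASV21)),((ASV63,(ASV36,ASV57),ASV27),ASV9)).
That clade has exactly 15 tips — every listed taxon and nothing else — so the group is monophyletic.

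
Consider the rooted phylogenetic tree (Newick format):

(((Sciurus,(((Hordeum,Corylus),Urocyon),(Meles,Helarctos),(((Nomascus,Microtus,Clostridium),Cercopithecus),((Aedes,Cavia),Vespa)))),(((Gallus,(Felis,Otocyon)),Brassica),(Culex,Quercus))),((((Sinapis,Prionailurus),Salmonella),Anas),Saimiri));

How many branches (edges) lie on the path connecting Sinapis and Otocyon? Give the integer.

The MRCA of Sinapis and Otocyon is the root of the tree.
From Sinapis up to that node: 5 branches. From Otocyon up to the same node: 6 branches. Total: 5 + 6 = 11.

11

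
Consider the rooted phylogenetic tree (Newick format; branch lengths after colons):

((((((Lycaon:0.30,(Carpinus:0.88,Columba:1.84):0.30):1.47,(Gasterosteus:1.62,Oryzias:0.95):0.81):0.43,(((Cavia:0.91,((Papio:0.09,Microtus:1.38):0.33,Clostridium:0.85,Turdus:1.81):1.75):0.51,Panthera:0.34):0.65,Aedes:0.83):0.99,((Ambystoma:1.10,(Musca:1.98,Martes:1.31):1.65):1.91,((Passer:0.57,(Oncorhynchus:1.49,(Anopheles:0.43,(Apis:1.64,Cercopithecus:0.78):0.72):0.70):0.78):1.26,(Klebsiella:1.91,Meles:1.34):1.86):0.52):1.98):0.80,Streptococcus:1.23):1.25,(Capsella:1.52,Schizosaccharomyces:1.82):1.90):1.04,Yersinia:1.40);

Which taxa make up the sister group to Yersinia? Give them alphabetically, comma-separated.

Yersinia attaches directly to the root of the tree.
The other lineage descending from that same node — the sister group — is (((((Lycaon,(Carpinus,Columba)),(Gasterosteus,Oryzias)),(((Cavia,((Papio,Microtus),Clostridium,Turdus)),Panthera),Aedes),((Ambystoma,(Musca,Martes)),((Passer,(Oncorhynchus,(Anopheles,(Apis,Cercopithecus)))),(Klebsiella,Meles)))),Streptococcus),(Capsella,Schizosaccharomyces)); its 25 tips in alphabetical order are the answer.

Aedes, Ambystoma, Anopheles, Apis, Capsella, Carpinus, Cavia, Cercopithecus, Clostridium, Columba, Gasterosteus, Klebsiella, Lycaon, Martes, Meles, Microtus, Musca, Oncorhynchus, Oryzias, Panthera, Papio, Passer, Schizosaccharomyces, Streptococcus, Turdus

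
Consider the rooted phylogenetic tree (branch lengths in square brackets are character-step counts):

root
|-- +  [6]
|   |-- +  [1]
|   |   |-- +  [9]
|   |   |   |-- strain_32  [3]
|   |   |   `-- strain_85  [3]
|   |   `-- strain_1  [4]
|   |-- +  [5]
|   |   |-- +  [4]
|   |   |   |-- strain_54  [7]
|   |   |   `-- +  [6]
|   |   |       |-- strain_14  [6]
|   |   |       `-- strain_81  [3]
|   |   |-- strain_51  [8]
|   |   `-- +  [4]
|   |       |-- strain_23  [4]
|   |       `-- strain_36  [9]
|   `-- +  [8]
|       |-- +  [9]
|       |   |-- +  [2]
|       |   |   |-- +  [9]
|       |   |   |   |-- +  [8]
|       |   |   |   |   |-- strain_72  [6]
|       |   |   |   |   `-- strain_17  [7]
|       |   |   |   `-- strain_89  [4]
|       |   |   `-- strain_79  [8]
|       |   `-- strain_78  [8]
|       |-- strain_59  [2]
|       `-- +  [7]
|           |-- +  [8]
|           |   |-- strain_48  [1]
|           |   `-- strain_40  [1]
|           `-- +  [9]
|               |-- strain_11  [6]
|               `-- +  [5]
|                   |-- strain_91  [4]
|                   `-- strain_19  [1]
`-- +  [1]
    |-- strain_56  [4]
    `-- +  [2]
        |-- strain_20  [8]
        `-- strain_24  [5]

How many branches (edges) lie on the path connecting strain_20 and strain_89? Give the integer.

The MRCA of strain_20 and strain_89 is the root of the tree.
From strain_20 up to that node: 3 branches. From strain_89 up to the same node: 6 branches. Total: 3 + 6 = 9.

9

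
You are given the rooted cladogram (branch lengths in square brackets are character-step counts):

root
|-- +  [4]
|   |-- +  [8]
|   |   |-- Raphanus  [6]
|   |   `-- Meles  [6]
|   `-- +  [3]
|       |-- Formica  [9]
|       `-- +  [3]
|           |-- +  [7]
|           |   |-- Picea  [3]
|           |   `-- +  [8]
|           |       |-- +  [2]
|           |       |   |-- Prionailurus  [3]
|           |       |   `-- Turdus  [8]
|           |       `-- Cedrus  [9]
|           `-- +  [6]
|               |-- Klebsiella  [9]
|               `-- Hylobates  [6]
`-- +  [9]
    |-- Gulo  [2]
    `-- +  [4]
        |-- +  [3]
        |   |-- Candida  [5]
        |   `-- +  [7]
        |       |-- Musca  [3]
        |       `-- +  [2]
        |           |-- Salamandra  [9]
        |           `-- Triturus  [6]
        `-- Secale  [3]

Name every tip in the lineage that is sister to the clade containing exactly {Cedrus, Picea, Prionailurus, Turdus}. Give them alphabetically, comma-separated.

Hylobates, Klebsiella

The clade containing exactly {Cedrus, Picea, Prionailurus, Turdus} attaches to the tree at the node subtending ((Picea,((Prionailurus,Turdus),Cedrus)),(Klebsiella,Hylobates)).
The other lineage descending from that same node — the sister group — is (Klebsiella,Hylobates); its 2 tips in alphabetical order are the answer.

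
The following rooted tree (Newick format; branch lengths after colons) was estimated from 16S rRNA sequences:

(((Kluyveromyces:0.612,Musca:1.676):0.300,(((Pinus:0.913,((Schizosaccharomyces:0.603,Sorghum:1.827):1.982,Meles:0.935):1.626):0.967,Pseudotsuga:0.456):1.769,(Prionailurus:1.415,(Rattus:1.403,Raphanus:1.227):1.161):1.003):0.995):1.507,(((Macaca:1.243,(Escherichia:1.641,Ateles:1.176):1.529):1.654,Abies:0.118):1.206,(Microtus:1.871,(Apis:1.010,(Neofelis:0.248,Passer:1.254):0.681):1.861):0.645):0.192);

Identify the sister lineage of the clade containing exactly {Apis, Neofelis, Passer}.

Microtus

The clade containing exactly {Apis, Neofelis, Passer} attaches to the tree at the node subtending (Microtus,(Apis,(Neofelis,Passer))).
The other lineage descending from that same node — the sister group — is the single tip Microtus.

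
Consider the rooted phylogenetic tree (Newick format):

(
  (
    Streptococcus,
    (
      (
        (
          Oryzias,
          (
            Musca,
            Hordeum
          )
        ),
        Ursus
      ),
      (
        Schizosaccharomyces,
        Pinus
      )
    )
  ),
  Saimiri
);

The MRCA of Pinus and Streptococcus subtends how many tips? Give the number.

7

The MRCA of Pinus and Streptococcus is the node subtending (Streptococcus,(((Oryzias,(Musca,Hordeum)),Ursus),(Schizosaccharomyces,Pinus))).
That clade contains 7 terminal taxa: Hordeum, Musca, Oryzias, Pinus, Schizosaccharomyces, Streptococcus, Ursus.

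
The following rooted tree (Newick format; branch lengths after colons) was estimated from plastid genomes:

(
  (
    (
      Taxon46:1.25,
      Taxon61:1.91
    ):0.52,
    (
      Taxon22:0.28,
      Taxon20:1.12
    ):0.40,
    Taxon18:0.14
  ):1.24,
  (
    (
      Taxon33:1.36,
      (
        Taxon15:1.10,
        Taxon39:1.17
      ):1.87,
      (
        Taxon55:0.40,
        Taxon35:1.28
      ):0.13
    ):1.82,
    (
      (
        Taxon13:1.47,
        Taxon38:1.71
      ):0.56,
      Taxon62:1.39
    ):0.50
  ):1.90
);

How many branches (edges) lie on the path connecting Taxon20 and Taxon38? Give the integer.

The MRCA of Taxon20 and Taxon38 is the root of the tree.
From Taxon20 up to that node: 3 branches. From Taxon38 up to the same node: 4 branches. Total: 3 + 4 = 7.

7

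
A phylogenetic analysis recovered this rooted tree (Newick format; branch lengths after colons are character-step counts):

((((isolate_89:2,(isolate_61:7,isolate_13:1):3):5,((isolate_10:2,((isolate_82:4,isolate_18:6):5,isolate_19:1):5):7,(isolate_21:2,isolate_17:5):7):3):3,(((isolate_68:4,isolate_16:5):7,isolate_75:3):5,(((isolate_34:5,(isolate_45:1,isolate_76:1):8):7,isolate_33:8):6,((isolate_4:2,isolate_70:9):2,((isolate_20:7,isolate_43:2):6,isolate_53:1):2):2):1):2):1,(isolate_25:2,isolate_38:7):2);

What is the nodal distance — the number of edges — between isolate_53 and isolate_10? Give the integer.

9

The MRCA of isolate_53 and isolate_10 is the node subtending (((isolate_89,(isolate_61,isolate_13)),((isolate_10,((isolate_82,isolate_18),isolate_19)),(isolate_21,isolate_17))),(((isolate_68,isolate_16),isolate_75),(((isolate_34,(isolate_45,isolate_76)),isolate_33),((isolate_4,isolate_70),((isolate_20,isolate_43),isolate_53))))).
From isolate_53 up to that node: 5 branches. From isolate_10 up to the same node: 4 branches. Total: 5 + 4 = 9.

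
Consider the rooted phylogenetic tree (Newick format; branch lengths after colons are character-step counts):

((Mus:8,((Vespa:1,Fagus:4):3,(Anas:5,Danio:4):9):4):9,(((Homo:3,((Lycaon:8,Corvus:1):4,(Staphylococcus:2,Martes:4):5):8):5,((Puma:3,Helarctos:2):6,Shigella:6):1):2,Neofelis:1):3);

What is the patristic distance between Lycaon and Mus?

47

The path runs Lycaon → … → MRCA → … → Mus; the MRCA is the root of the tree.
Branch lengths along that path: 8 + 4 + 8 + 5 + 2 + 3 + 9 + 8 = 47.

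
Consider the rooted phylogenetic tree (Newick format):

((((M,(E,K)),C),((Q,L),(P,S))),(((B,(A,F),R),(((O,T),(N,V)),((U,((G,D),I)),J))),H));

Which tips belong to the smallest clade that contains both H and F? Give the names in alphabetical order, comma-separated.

Tracing H: it sits inside (((B,(A,F),R),(((O,T),(N,V)),((U,((G,D),I)),J))),H).
Tracing F: it sits inside (A,F).
The smallest clade enclosing both is (((B,(A,F),R),(((O,T),(N,V)),((U,((G,D),I)),J))),H); the answer is its 14 terminal taxa in alphabetical order.

A, B, D, F, G, H, I, J, N, O, R, T, U, V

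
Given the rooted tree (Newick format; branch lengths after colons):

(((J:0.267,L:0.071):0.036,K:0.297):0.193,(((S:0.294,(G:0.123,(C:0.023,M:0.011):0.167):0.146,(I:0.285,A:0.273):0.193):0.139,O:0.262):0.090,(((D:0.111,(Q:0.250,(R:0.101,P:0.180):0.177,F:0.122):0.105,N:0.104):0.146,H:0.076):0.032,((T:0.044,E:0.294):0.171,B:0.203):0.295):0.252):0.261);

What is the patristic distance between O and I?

0.879

The path runs O → … → MRCA → … → I; the MRCA is the node subtending ((S,(G,(C,M)),(I,A)),O).
Branch lengths along that path: 0.262 + 0.139 + 0.193 + 0.285 = 0.879.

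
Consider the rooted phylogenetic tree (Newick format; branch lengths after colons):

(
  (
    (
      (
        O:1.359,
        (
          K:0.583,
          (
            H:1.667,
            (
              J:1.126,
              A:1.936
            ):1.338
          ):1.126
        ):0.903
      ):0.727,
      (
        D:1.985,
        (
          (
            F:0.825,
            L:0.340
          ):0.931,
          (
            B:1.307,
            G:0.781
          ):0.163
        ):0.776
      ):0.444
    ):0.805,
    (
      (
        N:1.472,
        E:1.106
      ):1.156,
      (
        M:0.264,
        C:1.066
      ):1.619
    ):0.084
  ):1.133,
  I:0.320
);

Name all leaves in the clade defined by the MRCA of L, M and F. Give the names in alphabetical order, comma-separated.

A, B, C, D, E, F, G, H, J, K, L, M, N, O

Tracing L: it sits inside (F,L).
Tracing M: it sits inside (M,C).
Tracing F: it sits inside (F,L).
The smallest clade enclosing all 3 is (((O,(K,(H,(J,A)))),(D,((F,L),(B,G)))),((N,E),(M,C))); the answer is its 14 terminal taxa in alphabetical order.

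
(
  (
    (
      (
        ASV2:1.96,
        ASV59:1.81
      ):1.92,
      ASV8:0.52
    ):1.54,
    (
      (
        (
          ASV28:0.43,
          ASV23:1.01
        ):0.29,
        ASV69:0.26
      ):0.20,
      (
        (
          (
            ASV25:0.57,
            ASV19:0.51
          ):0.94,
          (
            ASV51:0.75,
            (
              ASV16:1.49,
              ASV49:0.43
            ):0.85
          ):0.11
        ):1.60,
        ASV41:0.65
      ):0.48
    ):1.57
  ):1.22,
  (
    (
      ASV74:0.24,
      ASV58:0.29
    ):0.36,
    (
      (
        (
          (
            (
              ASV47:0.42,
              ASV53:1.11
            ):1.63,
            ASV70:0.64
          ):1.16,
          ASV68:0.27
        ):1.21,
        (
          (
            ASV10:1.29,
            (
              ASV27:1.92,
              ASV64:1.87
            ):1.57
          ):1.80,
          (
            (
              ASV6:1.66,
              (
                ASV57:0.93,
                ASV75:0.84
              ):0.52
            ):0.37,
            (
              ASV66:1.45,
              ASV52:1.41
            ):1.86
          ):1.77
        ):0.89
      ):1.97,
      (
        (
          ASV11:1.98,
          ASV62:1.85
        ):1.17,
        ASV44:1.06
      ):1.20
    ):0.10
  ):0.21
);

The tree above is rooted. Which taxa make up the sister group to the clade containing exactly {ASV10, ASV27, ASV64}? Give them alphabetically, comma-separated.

ASV52, ASV57, ASV6, ASV66, ASV75

The clade containing exactly {ASV10, ASV27, ASV64} attaches to the tree at the node subtending ((ASV10,(ASV27,ASV64)),((ASV6,(ASV57,ASV75)),(ASV66,ASV52))).
The other lineage descending from that same node — the sister group — is ((ASV6,(ASV57,ASV75)),(ASV66,ASV52)); its 5 tips in alphabetical order are the answer.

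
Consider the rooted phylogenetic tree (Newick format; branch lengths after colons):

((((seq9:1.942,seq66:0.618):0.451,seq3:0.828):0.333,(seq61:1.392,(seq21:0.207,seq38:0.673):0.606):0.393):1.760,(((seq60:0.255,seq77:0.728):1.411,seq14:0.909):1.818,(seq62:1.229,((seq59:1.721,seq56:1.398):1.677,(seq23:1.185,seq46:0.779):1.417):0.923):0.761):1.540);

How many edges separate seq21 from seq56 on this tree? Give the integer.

The MRCA of seq21 and seq56 is the root of the tree.
From seq21 up to that node: 4 branches. From seq56 up to the same node: 5 branches. Total: 4 + 5 = 9.

9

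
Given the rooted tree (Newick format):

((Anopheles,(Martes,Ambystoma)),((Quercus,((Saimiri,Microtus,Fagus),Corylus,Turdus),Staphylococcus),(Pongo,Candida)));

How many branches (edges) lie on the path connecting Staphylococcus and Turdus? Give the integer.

The MRCA of Staphylococcus and Turdus is the node subtending (Quercus,((Saimiri,Microtus,Fagus),Corylus,Turdus),Staphylococcus).
From Staphylococcus up to that node: 1 branch. From Turdus up to the same node: 2 branches. Total: 1 + 2 = 3.

3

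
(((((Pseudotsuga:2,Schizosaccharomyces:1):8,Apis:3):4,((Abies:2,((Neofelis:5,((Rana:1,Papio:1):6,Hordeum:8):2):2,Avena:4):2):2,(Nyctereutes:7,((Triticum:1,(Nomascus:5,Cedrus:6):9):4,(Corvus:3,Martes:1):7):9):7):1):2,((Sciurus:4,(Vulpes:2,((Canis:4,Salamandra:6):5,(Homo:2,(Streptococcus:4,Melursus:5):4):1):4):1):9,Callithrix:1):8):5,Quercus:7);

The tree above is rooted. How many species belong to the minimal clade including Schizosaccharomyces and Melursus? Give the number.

The MRCA of Schizosaccharomyces and Melursus is the node subtending ((((Pseudotsuga,Schizosaccharomyces),Apis),((Abies,((Neofelis,((Rana,Papio),Hordeum)),Avena)),(Nyctereutes,((Triticum,(Nomascus,Cedrus)),(Corvus,Martes))))),((Sciurus,(Vulpes,((Canis,Salamandra),(Homo,(Streptococcus,Melursus))))),Callithrix)).
That clade contains 23 terminal taxa: Abies, Apis, Avena, Callithrix, Canis, Cedrus, Corvus, Homo, Hordeum, Martes, Melursus, Neofelis, Nomascus, Nyctereutes, Papio, Pseudotsuga, Rana, Salamandra, Schizosaccharomyces, Sciurus, Streptococcus, Triticum, Vulpes.

23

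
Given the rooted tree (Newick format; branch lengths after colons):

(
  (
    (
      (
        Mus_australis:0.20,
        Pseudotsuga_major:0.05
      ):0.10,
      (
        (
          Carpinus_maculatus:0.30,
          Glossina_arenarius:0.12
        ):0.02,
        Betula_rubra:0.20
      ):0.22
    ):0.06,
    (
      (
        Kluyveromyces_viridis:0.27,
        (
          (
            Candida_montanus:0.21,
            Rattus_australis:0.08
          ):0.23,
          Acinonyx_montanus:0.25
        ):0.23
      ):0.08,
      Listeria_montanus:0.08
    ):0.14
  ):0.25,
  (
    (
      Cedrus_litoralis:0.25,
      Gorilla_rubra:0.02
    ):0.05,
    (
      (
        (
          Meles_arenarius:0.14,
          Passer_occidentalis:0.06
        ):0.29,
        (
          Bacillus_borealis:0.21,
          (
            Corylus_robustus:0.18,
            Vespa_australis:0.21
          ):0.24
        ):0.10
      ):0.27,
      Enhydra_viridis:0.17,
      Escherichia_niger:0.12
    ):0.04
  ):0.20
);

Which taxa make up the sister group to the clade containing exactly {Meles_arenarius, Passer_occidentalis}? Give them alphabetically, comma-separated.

The clade containing exactly {Meles_arenarius, Passer_occidentalis} attaches to the tree at the node subtending ((Meles_arenarius,Passer_occidentalis),(Bacillus_borealis,(Corylus_robustus,Vespa_australis))).
The other lineage descending from that same node — the sister group — is (Bacillus_borealis,(Corylus_robustus,Vespa_australis)); its 3 tips in alphabetical order are the answer.

Bacillus_borealis, Corylus_robustus, Vespa_australis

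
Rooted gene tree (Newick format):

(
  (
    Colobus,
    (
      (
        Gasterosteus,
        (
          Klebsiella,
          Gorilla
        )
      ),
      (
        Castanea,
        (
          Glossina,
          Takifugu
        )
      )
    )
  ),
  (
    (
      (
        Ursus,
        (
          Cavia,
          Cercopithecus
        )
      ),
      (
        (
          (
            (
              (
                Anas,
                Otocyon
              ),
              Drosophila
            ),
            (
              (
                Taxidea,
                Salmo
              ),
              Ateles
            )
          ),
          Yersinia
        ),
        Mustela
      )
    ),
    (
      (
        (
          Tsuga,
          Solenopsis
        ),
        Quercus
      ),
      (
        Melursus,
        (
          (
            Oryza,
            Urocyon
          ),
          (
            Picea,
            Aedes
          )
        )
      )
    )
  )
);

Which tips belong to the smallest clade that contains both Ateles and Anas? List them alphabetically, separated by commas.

Anas, Ateles, Drosophila, Otocyon, Salmo, Taxidea

Tracing Ateles: it sits inside ((Taxidea,Salmo),Ateles).
Tracing Anas: it sits inside (Anas,Otocyon).
The smallest clade enclosing both is (((Anas,Otocyon),Drosophila),((Taxidea,Salmo),Ateles)); the answer is its 6 terminal taxa in alphabetical order.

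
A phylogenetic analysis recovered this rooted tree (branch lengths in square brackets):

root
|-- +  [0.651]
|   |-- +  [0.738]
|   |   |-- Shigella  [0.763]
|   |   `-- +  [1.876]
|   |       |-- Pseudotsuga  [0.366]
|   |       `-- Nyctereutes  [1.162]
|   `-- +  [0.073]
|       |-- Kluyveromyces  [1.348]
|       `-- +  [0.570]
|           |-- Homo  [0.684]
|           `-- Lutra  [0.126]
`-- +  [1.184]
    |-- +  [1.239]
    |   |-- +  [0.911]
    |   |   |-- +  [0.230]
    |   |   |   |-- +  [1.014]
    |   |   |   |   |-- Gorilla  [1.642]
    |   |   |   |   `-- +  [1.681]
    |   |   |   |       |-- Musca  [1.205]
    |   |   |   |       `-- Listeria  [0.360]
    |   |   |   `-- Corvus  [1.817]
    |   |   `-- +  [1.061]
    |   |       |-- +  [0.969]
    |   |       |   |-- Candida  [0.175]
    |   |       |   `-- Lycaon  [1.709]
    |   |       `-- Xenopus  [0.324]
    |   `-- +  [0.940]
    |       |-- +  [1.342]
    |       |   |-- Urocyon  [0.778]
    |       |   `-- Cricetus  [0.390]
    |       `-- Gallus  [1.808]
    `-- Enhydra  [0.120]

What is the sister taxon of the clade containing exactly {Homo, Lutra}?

Kluyveromyces

The clade containing exactly {Homo, Lutra} attaches to the tree at the node subtending (Kluyveromyces,(Homo,Lutra)).
The other lineage descending from that same node — the sister group — is the single tip Kluyveromyces.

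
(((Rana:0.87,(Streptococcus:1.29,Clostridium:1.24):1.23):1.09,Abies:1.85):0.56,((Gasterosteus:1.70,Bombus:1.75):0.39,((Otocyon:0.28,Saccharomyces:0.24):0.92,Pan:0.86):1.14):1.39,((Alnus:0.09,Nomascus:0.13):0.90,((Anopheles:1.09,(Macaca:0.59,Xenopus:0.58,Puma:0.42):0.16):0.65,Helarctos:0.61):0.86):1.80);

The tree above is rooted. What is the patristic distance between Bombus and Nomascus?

6.36

The path runs Bombus → … → MRCA → … → Nomascus; the MRCA is the root of the tree.
Branch lengths along that path: 1.75 + 0.39 + 1.39 + 1.80 + 0.90 + 0.13 = 6.36.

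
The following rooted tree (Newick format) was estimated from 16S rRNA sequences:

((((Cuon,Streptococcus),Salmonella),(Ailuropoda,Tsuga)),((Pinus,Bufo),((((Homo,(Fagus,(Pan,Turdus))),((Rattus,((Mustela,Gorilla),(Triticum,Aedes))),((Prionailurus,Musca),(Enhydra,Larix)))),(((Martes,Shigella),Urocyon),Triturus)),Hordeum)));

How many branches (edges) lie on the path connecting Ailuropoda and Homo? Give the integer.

9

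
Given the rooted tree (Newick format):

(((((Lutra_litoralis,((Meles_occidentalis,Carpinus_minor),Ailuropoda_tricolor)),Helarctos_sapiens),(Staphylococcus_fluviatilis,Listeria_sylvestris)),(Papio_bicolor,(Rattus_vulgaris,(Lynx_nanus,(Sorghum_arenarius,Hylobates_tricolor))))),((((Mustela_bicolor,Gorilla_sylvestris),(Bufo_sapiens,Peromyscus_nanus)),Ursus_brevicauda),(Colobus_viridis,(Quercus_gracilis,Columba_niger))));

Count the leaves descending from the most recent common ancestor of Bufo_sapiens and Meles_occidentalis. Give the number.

20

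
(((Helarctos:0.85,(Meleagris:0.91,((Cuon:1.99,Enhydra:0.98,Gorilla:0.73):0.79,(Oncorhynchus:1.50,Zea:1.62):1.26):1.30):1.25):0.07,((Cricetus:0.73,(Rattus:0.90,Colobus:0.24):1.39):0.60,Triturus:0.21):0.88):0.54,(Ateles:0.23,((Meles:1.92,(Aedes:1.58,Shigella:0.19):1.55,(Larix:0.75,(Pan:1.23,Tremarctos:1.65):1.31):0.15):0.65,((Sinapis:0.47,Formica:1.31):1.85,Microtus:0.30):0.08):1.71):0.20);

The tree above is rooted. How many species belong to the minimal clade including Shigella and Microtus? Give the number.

9

The MRCA of Shigella and Microtus is the node subtending ((Meles,(Aedes,Shigella),(Larix,(Pan,Tremarctos))),((Sinapis,Formica),Microtus)).
That clade contains 9 terminal taxa: Aedes, Formica, Larix, Meles, Microtus, Pan, Shigella, Sinapis, Tremarctos.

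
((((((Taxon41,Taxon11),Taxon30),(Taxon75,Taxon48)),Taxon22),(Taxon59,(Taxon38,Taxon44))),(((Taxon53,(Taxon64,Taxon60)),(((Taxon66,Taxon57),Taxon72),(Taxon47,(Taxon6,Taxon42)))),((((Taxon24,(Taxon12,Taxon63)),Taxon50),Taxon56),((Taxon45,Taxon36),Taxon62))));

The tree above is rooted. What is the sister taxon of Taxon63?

Taxon12

Taxon63 attaches to the tree at the node subtending (Taxon12,Taxon63).
The other lineage descending from that same node — the sister group — is the single tip Taxon12.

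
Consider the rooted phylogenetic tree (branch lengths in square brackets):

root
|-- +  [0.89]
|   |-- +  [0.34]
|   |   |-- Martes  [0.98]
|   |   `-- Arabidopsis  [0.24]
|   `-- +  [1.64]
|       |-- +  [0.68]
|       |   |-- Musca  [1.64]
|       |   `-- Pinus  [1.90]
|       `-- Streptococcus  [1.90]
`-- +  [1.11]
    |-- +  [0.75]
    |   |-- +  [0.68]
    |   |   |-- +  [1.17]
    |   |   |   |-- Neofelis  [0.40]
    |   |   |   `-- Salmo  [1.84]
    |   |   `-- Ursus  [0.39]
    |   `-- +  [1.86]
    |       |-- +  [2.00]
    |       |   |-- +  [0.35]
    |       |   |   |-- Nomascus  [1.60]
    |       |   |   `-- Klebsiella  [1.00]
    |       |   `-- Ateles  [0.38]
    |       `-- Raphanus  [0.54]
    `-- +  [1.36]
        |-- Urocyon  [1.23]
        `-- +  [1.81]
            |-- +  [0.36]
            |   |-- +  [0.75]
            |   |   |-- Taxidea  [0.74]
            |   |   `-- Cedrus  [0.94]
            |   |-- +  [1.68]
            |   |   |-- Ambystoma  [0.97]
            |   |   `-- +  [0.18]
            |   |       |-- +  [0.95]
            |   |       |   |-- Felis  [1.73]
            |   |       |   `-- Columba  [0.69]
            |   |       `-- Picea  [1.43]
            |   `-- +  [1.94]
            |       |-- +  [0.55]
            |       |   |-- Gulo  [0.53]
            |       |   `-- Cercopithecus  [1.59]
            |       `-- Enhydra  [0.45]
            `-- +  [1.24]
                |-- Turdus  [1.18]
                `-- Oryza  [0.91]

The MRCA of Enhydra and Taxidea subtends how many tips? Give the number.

9

The MRCA of Enhydra and Taxidea is the node subtending ((Taxidea,Cedrus),(Ambystoma,((Felis,Columba),Picea)),((Gulo,Cercopithecus),Enhydra)).
That clade contains 9 terminal taxa: Ambystoma, Cedrus, Cercopithecus, Columba, Enhydra, Felis, Gulo, Picea, Taxidea.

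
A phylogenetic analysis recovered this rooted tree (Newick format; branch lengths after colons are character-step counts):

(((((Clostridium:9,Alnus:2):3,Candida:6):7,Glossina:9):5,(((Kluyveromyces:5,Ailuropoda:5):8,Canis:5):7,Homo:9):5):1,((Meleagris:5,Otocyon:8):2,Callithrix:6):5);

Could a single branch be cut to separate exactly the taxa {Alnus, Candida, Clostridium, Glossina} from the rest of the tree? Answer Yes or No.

The most recent common ancestor of these taxa subtends (((Clostridium,Alnus),Candida),Glossina).
That clade has exactly 4 tips — every listed taxon and nothing else — so the group is monophyletic.

Yes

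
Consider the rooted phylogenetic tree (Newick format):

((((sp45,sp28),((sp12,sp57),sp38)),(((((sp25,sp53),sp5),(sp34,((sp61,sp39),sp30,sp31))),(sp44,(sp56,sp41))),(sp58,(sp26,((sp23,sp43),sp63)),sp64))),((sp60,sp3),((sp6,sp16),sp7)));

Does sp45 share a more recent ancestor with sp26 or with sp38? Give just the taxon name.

sp38

The MRCA of sp45 and sp38 subtends ((sp45,sp28),((sp12,sp57),sp38)) (5 taxa).
The MRCA of sp45 and sp26 subtends (((sp45,sp28),((sp12,sp57),sp38)),(((((sp25,sp53),sp5),(sp34,((sp61,sp39),sp30,sp31))),(sp44,(sp56,sp41))),(sp58,(sp26,((sp23,sp43),sp63)),sp64))) (22 taxa).
The first is nested inside the second, so sp45 shares a more recent common ancestor with sp38.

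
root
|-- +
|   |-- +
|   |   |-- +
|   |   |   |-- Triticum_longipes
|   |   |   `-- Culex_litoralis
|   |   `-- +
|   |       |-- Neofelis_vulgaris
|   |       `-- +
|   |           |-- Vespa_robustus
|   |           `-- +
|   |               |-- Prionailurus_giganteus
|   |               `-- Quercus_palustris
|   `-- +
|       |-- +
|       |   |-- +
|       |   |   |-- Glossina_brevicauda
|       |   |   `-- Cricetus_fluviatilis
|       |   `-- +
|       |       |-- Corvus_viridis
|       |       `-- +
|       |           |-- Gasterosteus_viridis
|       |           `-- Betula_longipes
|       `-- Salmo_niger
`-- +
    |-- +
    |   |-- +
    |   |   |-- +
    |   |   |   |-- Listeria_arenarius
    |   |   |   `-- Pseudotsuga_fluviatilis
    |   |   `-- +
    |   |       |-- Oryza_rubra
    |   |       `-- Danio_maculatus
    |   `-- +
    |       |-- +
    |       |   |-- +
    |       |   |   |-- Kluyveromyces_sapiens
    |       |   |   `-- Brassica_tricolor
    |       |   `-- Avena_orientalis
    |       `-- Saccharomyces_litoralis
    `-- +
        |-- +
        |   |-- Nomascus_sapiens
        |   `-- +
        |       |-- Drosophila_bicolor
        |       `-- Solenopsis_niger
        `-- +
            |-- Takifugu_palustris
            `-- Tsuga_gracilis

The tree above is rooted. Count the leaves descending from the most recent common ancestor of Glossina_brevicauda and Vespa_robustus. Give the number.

The MRCA of Glossina_brevicauda and Vespa_robustus is the node subtending (((Triticum_longipes,Culex_litoralis),(Neofelis_vulgaris,(Vespa_robustus,(Prionailurus_giganteus,Quercus_palustris)))),(((Glossina_brevicauda,Cricetus_fluviatilis),(Corvus_viridis,(Gasterosteus_viridis,Betula_longipes))),Salmo_niger)).
That clade contains 12 terminal taxa: Betula_longipes, Corvus_viridis, Cricetus_fluviatilis, Culex_litoralis, Gasterosteus_viridis, Glossina_brevicauda, Neofelis_vulgaris, Prionailurus_giganteus, Quercus_palustris, Salmo_niger, Triticum_longipes, Vespa_robustus.

12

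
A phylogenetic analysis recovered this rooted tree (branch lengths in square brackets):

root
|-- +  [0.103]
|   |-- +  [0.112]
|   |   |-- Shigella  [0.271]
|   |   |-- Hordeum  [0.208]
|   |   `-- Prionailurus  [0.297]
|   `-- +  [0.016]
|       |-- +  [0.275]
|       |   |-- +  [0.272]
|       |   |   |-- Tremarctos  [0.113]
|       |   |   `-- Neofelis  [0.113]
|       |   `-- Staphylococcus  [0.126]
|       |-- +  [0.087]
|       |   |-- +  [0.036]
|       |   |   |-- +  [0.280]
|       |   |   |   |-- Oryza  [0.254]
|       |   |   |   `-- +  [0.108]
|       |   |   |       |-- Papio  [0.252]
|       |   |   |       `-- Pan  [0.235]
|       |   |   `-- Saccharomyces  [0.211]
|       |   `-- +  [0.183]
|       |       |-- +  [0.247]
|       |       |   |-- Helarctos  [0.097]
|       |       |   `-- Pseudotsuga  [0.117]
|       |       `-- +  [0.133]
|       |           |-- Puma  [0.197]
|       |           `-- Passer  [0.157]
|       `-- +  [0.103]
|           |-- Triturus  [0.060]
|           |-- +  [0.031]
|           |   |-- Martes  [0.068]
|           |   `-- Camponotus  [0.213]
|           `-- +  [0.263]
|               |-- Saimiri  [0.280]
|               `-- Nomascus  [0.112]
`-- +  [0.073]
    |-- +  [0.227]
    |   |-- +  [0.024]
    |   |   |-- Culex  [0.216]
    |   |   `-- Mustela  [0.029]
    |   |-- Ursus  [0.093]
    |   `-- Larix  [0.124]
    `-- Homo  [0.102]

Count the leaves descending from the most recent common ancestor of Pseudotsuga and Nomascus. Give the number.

The MRCA of Pseudotsuga and Nomascus is the node subtending (((Tremarctos,Neofelis),Staphylococcus),(((Oryza,(Papio,Pan)),Saccharomyces),((Helarctos,Pseudotsuga),(Puma,Passer))),(Triturus,(Martes,Camponotus),(Saimiri,Nomascus))).
That clade contains 16 terminal taxa: Camponotus, Helarctos, Martes, Neofelis, Nomascus, Oryza, Pan, Papio, Passer, Pseudotsuga, Puma, Saccharomyces, Saimiri, Staphylococcus, Tremarctos, Triturus.

16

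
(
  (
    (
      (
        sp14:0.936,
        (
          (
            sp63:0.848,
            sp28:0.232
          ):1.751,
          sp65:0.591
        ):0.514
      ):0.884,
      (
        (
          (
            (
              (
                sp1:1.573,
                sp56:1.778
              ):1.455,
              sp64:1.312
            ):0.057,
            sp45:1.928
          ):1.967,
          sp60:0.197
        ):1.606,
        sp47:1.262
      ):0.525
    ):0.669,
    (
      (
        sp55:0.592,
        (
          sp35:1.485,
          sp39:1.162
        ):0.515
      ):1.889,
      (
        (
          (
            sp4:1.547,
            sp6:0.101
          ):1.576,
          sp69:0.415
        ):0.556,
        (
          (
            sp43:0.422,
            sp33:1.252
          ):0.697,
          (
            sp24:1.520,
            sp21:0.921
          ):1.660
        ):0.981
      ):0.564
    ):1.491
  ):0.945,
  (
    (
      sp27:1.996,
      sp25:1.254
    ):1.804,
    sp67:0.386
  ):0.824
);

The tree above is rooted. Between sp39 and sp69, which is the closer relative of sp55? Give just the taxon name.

The MRCA of sp55 and sp39 subtends (sp55,(sp35,sp39)) (3 taxa).
The MRCA of sp55 and sp69 subtends ((sp55,(sp35,sp39)),(((sp4,sp6),sp69),((sp43,sp33),(sp24,sp21)))) (10 taxa).
The first is nested inside the second, so sp55 shares a more recent common ancestor with sp39.

sp39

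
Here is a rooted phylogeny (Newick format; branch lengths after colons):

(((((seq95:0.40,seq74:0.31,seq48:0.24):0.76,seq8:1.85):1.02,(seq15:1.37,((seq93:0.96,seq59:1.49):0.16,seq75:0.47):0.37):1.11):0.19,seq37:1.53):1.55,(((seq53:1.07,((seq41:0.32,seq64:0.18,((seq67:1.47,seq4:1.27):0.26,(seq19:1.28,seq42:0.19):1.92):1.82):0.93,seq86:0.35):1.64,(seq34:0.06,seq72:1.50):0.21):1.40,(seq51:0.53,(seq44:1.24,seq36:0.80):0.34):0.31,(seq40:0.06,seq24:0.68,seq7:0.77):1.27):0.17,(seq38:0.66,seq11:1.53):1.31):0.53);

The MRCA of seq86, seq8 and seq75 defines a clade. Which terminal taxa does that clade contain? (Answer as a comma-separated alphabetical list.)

Tracing seq86: it sits inside ((seq41,seq64,((seq67,seq4),(seq19,seq42))),seq86).
Tracing seq8: it sits inside ((seq95,seq74,seq48),seq8).
Tracing seq75: it sits inside ((seq93,seq59),seq75).
The smallest clade enclosing all 3 is the whole tree (their MRCA is the root), so the answer is all 27 tips in alphabetical order.

seq11, seq15, seq19, seq24, seq34, seq36, seq37, seq38, seq4, seq40, seq41, seq42, seq44, seq48, seq51, seq53, seq59, seq64, seq67, seq7, seq72, seq74, seq75, seq8, seq86, seq93, seq95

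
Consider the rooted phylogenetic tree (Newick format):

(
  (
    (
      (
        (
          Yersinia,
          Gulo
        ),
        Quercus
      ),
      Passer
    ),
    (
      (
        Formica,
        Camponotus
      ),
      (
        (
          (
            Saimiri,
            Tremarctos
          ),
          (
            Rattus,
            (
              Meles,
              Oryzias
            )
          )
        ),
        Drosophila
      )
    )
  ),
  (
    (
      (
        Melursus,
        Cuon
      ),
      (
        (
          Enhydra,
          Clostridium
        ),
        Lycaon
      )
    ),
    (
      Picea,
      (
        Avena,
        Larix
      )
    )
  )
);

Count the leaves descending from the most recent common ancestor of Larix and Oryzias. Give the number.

The MRCA of Larix and Oryzias is the root, so the clade is the entire tree.
That clade contains 20 terminal taxa: Avena, Camponotus, Clostridium, Cuon, Drosophila, Enhydra, Formica, Gulo, Larix, Lycaon, Meles, Melursus, Oryzias, Passer, Picea, Quercus, Rattus, Saimiri, Tremarctos, Yersinia.

20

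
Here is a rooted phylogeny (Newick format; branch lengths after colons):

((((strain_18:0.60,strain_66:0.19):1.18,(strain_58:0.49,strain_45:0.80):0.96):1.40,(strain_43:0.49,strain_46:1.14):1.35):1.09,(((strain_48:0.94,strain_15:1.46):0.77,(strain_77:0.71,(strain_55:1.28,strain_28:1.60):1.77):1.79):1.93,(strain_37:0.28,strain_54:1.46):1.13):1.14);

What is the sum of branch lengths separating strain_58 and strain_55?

11.85

The path runs strain_58 → … → MRCA → … → strain_55; the MRCA is the root of the tree.
Branch lengths along that path: 0.49 + 0.96 + 1.40 + 1.09 + 1.14 + 1.93 + 1.79 + 1.77 + 1.28 = 11.85.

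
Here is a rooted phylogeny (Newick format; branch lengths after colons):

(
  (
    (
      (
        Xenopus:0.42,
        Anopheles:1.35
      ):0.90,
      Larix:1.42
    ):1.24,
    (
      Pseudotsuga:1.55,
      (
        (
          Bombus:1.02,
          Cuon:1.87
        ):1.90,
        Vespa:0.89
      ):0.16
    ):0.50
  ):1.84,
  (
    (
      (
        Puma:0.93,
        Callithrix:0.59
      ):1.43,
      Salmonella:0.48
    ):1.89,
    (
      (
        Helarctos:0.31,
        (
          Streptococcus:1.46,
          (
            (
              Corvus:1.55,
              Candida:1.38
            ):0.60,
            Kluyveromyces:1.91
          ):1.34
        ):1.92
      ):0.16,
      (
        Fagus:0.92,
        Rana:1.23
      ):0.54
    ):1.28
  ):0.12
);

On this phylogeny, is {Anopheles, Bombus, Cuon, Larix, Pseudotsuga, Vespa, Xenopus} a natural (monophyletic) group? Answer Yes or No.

Yes

The most recent common ancestor of these taxa subtends (((Xenopus,Anopheles),Larix),(Pseudotsuga,((Bombus,Cuon),Vespa))).
That clade has exactly 7 tips — every listed taxon and nothing else — so the group is monophyletic.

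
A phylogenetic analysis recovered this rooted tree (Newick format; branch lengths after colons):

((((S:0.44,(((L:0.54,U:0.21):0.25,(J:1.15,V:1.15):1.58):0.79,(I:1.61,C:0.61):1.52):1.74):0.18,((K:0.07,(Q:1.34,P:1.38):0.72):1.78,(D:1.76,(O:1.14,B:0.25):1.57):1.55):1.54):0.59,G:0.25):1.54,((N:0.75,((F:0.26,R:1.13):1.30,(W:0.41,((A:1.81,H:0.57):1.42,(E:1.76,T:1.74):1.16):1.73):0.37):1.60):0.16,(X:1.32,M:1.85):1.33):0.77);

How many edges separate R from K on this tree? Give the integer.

The MRCA of R and K is the root of the tree.
From R up to that node: 5 branches. From K up to the same node: 5 branches. Total: 5 + 5 = 10.

10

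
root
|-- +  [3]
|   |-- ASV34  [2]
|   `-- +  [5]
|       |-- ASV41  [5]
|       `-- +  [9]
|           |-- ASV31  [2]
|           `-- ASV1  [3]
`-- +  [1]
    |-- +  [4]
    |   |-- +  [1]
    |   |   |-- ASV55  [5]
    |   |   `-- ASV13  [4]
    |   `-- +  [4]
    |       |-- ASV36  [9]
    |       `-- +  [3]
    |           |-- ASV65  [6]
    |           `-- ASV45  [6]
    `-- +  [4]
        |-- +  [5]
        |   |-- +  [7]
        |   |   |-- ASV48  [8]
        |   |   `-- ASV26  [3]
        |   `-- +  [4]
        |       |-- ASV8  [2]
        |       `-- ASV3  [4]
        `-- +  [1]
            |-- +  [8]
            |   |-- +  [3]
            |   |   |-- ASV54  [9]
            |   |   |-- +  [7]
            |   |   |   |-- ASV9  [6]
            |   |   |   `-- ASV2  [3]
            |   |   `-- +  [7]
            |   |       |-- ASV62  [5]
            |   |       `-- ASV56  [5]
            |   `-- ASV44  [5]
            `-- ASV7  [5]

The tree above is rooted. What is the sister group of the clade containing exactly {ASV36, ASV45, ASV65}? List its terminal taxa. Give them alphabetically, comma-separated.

ASV13, ASV55

The clade containing exactly {ASV36, ASV45, ASV65} attaches to the tree at the node subtending ((ASV55,ASV13),(ASV36,(ASV65,ASV45))).
The other lineage descending from that same node — the sister group — is (ASV55,ASV13); its 2 tips in alphabetical order are the answer.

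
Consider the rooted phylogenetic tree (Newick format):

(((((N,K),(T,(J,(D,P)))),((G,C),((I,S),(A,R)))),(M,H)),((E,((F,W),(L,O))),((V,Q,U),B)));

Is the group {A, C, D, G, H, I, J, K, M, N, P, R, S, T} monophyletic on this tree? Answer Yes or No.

Yes

The most recent common ancestor of these taxa subtends ((((N,K),(T,(J,(D,P)))),((G,C),((I,S),(A,R)))),(M,H)).
That clade has exactly 14 tips — every listed taxon and nothing else — so the group is monophyletic.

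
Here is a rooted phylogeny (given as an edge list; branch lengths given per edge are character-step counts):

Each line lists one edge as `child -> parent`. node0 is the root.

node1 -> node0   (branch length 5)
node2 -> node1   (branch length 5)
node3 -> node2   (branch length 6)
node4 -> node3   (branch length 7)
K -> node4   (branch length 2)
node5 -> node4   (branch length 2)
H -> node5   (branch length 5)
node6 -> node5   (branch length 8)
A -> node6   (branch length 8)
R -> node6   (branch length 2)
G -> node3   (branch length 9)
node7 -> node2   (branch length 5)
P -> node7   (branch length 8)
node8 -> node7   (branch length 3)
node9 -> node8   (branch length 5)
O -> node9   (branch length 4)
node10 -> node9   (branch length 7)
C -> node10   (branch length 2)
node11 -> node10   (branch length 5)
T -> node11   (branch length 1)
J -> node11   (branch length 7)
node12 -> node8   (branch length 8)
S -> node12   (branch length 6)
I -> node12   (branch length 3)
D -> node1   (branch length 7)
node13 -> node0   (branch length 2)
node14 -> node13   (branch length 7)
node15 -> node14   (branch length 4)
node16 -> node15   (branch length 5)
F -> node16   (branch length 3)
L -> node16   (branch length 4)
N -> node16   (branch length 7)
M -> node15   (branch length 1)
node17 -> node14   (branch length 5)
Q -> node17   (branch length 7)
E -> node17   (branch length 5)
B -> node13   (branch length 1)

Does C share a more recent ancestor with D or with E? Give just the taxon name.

The MRCA of C and D subtends ((((K,(H,(A,R))),G),(P,((O,(C,(T,J))),(S,I)))),D) (13 taxa).
The MRCA of C and E is the root, subtending the entire tree (20 taxa).
The first is nested inside the second, so C shares a more recent common ancestor with D.

D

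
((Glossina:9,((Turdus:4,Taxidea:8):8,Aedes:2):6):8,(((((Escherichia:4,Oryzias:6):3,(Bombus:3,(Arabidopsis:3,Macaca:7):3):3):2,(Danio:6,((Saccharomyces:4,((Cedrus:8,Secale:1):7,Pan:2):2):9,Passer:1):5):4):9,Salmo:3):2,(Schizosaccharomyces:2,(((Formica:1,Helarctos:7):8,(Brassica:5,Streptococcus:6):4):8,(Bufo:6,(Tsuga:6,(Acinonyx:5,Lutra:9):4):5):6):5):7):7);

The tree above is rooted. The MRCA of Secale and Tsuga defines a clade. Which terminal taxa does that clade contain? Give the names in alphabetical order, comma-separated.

Acinonyx, Arabidopsis, Bombus, Brassica, Bufo, Cedrus, Danio, Escherichia, Formica, Helarctos, Lutra, Macaca, Oryzias, Pan, Passer, Saccharomyces, Salmo, Schizosaccharomyces, Secale, Streptococcus, Tsuga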